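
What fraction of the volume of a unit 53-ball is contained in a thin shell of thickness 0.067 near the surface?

Shell fraction = 1 - (1-0.067)^53 ≈ 0.974665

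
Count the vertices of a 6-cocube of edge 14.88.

The vertices are ±e_1, ..., ±e_6, so there are 2·6 = 12.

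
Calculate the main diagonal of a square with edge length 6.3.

d = √(6.3² + 6.3² + ... + 6.3²) [2 terms] = √(2·6.3²) = 6.3√2 ≈ 8.90955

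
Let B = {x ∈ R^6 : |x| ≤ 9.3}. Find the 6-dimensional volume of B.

The n-ball volume is π^(n/2)·r^n/Γ(n/2+1). With n=6, r=9.3: V ≈ 3.34346e+06.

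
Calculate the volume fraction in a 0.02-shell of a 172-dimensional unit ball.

Shell fraction = 1 - (1-0.02)^172 ≈ 0.969034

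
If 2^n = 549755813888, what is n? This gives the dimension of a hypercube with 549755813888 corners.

n = log_2(549755813888) = 39.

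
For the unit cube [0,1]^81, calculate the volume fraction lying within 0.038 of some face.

Shell fraction = 1 - (1-0.076)^81 ≈ 0.998343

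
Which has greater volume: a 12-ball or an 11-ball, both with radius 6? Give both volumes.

V_12(6.0) ≈ 2.90658e+09. V_11(6.0) ≈ 6.83547e+08. The 12-ball is larger.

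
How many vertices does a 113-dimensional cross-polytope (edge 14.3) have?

Number of vertices = 2n = 226.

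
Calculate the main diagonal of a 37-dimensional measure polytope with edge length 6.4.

Diagonal = √37 · 6.4 ≈ 38.9297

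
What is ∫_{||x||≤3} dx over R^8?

V_8(3) = π^(8/2) · (3)^8 / Γ(8/2 + 1) = 2187·π^4/8 ≈ 26629.2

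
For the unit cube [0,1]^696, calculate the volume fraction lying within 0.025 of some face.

1 - (1 - 2·0.025)^696 = 1 - 0.95^696 ≈ 1 - 3.131e-16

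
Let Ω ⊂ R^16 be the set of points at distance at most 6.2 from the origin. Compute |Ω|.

The n-ball volume is π^(n/2)·r^n/Γ(n/2+1). With n=16, r=6.2: V ≈ 1.12188e+12.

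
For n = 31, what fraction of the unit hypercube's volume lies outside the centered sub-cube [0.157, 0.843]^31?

1 - (1 - 2·0.157)^31 = 1 - 0.686^31 ≈ 0.999992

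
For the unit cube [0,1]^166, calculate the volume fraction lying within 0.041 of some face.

1 - (1 - 2·0.041)^166 = 1 - 0.918^166 ≈ 0.999999321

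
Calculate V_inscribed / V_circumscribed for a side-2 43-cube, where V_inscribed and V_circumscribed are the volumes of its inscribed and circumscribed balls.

The radii are 2/2 and 2√43/2, so the volume ratio is (1/√43)^43 = 43^{-43/2} ≈ 7.59326e-36.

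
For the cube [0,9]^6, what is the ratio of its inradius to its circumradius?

r_in / r_out = (9/2) / (9√6/2) = 1/√6 ≈ 0.408248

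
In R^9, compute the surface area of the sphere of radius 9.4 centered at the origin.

S_9(9.4) = 2·π^(9/2)·(9.4)^8 / Γ(9/2) ≈ 1.8096e+09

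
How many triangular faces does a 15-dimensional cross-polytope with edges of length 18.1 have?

An n-cross-polytope has 2^(k+1)·C(n,k+1) k-faces. Here 2^3·C(15,3) = 8·455 = 3640.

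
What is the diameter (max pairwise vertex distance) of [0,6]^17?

d = √(6² + 6² + ... + 6²) [17 terms] = √(17·6²) = 6√17 ≈ 24.7386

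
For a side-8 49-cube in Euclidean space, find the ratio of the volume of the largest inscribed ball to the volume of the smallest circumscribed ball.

V_in / V_out = (r_in/r_out)^49 = (1/√49)^49 = 49^(-49/2) ≈ 3.89221e-42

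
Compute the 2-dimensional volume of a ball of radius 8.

Volume = π^{2/2}·(8)^2/Γ(2) = 64·π ≈ 201.062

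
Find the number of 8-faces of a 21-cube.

An n-cube has C(n,k)·2^(n-k) k-faces. Here C(21,8)·2^13 = 203490·8192 = 1666990080.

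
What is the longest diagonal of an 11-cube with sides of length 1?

d = √(1² + 1² + ... + 1²) [11 terms] = √(11·1²) = 1√11 ≈ 3.31662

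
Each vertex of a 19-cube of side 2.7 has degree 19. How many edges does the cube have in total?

Each of the 2^19 = 524288 vertices has degree 19; total edges = 19·2^19/2 = 4980736.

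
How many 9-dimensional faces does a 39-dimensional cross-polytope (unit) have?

f_9(39-orthoplex) = 2^10 · (39 choose 10) = 651003285504.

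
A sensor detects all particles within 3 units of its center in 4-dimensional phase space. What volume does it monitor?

Volume = π^{4/2}·(3)^4/Γ(3) = 81·π^2/2 ≈ 399.719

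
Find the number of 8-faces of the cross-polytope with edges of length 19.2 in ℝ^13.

An n-cross-polytope has 2^(k+1)·C(n,k+1) k-faces. Here 2^9·C(13,9) = 512·715 = 366080.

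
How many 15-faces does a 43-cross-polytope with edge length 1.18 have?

Each 15-face is the convex hull of 16 vertices, one chosen as ±e_i from each of 16 distinct axes: 2^16·C(43,16) = 17378977331150848.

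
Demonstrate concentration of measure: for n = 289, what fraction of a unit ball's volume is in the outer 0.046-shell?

1 - (1-0.046)^289 ≈ 0.9999987712 ≈ 99.999877%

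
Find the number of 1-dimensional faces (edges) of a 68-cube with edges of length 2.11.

Each of the 2^68 = 295147905179352825856 vertices has degree 68; total edges = 68·2^68/2 = 10035028776097996079104.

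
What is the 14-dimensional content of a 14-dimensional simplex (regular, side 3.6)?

V = (3.6^14 / 14!) · √((14+1) / 2^14) ≈ 2.13139e-05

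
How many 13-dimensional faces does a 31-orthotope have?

f_13(31-cube) = (31 choose 13) · 2^18 = 54068006092800.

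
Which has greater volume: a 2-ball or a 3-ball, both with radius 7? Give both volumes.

V_2(7) ≈ 153.938. V_3(7) ≈ 1436.76. The 3-ball is larger.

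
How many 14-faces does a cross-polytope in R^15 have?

f_14(15-orthoplex) = 2^15 · (15 choose 15) = 32768.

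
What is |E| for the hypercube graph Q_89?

The 89-cube has n·2^(n-1) = 89·2^88 = 89·309485009821345068724781056 = 27544165874099711116505513984 edges.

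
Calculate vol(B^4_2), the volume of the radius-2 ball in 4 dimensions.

V = 8·π^2 ≈ 78.9568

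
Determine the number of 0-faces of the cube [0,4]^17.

Choose 0 of 17 axes to span the face (C(17,0) = 1 way), then fix each of the remaining 17 coordinates at one of its two extreme values (2^17 = 131072 ways): 1·131072 = 131072.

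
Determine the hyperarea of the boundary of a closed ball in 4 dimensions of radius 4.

S_4(4) = 2·π^(4/2)·(4)^3 / Γ(4/2) = 128·π^2 ≈ 1263.31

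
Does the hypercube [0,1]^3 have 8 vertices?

True. The 3-cube has 2^3 = 8 vertices.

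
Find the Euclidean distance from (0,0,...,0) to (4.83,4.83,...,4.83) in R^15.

The space diagonal of an n-cube of side s is s√n. Here 4.83·√15 ≈ 18.7065.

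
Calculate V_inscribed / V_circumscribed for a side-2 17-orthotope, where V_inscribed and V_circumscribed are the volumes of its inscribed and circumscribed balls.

Volume scales as r^n, and r_in/r_out = 1/√17, giving (1/√17)^17 ≈ 3.47684e-11.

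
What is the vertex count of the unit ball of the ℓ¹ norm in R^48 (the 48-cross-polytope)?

The 48-dimensional cross-polytope has 2n = 2·48 = 96 vertices.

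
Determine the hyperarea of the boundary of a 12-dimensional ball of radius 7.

S_12(7) = 2·π^(12/2)·(7)^11 / Γ(12/2) = 1977326743·π^6/60 ≈ 3.1683e+10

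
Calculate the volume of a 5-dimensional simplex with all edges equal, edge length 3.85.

For a regular n-simplex with edge a, V = (a^n / n!)·√((n+1)/2^n). With a=3.85, n=5: V ≈ 3.05227.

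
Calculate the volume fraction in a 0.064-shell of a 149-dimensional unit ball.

1 - (1-0.064)^149 ≈ 0.999948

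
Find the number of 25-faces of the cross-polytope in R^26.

Each 25-face is the convex hull of 26 vertices, one chosen as ±e_i from each of 26 distinct axes: 2^26·C(26,26) = 67108864.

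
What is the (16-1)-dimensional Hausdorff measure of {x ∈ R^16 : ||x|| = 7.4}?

S_16(7.4) = 2·π^(16/2)·(7.4)^15 / Γ(16/2) ≈ 4.11409e+13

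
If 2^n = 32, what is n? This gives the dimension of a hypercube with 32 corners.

The n-cube has 2^n vertices, and 32 = 2^5, so n = 5.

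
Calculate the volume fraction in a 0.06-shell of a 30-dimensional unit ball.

V(inner)/V(outer) = ((1-0.06)/1)^30 ≈ 0.1563, so the shell fraction is 0.843744.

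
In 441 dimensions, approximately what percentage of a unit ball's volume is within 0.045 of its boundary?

1 - (1-0.045)^441 ≈ 0.9999999985 ≈ (100 - 1.52e-07)%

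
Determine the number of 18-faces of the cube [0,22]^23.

Choose 18 of 23 axes to span the face (C(23,18) = 33649 ways), then fix each of the remaining 5 coordinates at one of its two extreme values (2^5 = 32 ways): 33649·32 = 1076768.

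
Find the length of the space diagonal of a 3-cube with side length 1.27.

d = √(1.27² + 1.27² + ... + 1.27²) [3 terms] = √(3·1.27²) = 1.27√3 ≈ 2.1997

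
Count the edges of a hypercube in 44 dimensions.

An n-cube has n·2^(n-1) edges. With n = 44: 44·8796093022208 = 387028092977152.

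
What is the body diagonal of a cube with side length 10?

||(10,10,...,10)|| = √(3)·10 ≈ 17.3205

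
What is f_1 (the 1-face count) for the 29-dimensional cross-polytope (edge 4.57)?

Number of 1-faces = 2^(1+1) · C(29,1+1) = 4 · 406 = 1624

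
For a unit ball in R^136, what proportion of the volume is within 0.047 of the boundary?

Shell fraction = 1 - (1-0.047)^136 ≈ 0.998566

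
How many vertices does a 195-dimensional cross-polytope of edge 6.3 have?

An n-cross-polytope has 2n vertices; here n = 195, giving 390.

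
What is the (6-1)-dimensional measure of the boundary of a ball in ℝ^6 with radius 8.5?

S_6(8.5) = 2·π^(6/2)·(8.5)^5 / Γ(6/2) = 1419857·π^3/32 ≈ 1.37576e+06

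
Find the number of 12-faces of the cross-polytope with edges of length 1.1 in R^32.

An n-cross-polytope has 2^(k+1)·C(n,k+1) k-faces. Here 2^13·C(32,13) = 8192·347373600 = 2845684531200.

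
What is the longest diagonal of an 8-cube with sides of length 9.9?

d = √(9.9² + 9.9² + ... + 9.9²) [8 terms] = √(8·9.9²) = 9.9√8 ≈ 28.0014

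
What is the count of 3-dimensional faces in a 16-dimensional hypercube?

f_3(16-cube) = (16 choose 3) · 2^13 = 4587520.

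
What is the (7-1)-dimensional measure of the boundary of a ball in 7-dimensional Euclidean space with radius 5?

The surface area of an n-ball is 2π^(n/2) r^(n-1) / Γ(n/2). For n=7, r=5: 50000·π^3/3 ≈ 516771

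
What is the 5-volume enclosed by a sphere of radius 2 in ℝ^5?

Volume = π^{5/2}·(2)^5/Γ(7/2) = 256·π^2/15 ≈ 168.441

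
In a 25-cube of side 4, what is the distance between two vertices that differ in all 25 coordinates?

Diagonal = √25 · 4 = 20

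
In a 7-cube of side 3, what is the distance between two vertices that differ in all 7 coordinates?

Diagonal = √7 · 3 ≈ 7.93725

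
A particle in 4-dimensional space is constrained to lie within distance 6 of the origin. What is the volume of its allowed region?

V_4(6) = π^(4/2) · (6)^4 / Γ(4/2 + 1) = 648·π^2 ≈ 6395.5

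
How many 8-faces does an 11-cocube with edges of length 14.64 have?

An n-cross-polytope has 2^(k+1)·C(n,k+1) k-faces. Here 2^9·C(11,9) = 512·55 = 28160.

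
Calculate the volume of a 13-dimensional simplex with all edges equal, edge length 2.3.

Volume = 2.3^13 · √(14/2^13) / 13! ≈ 3.34619e-07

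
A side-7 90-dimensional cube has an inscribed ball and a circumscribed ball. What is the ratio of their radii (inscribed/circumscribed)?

For an n-cube of any side s, the inradius is s/2 and the circumradius is s√n/2, so the ratio is 1/√90 ≈ 0.105409.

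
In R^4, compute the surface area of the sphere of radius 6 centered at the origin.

S = n·V_n(r)/r = 4·V_4(6)/6 (volume-to-surface relation), giving 432·π^2 ≈ 4263.67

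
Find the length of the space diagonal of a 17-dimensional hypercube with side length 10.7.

||(10.7,10.7,...,10.7)|| = √(17)·10.7 ≈ 44.1172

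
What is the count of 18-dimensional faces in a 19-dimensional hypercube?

Number of 18-faces = C(19,18) · 2^(19-18) = 19 · 2 = 38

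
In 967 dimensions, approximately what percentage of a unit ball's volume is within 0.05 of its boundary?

1 - (1-0.05)^967 ≈ 1 - 2.876e-22 ≈ 100.000000%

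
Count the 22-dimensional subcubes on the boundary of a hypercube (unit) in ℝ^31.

f_22(31-cube) = (31 choose 22) · 2^9 = 10321958400.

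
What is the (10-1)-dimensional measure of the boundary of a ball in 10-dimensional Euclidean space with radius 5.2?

The surface area of an n-ball is 2π^(n/2) r^(n-1) / Γ(n/2). For n=10, r=5.2: 7.08922e+07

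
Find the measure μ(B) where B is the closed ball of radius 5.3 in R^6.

Volume = π^{6/2}·(5.3)^6/Γ(4) ≈ 114539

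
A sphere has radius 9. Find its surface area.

|∂B_3(9)| = 4πr² = 4π·(9)² ≈ 1017.88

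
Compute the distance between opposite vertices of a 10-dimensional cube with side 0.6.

d = √(0.6² + 0.6² + ... + 0.6²) [10 terms] = √(10·0.6²) = 0.6√10 ≈ 1.89737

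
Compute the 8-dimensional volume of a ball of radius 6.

V_8(6) = π^(8/2) · (6)^8 / Γ(8/2 + 1) = 69984·π^4 ≈ 6.81708e+06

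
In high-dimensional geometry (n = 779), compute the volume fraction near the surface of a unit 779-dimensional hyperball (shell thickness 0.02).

1 - (1-0.02)^779 ≈ 0.9999998537 ≈ 99.999985%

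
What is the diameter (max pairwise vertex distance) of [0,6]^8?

The space diagonal of an n-cube of side s is s√n. Here 6·√8 ≈ 16.9706.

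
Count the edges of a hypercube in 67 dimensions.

Each of the 2^67 = 147573952589676412928 vertices has degree 67; total edges = 67·2^67/2 = 4943727411754159833088.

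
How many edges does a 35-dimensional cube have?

Number of 1-faces = C(35,1)·2^(35-1) = 35·17179869184 = 601295421440.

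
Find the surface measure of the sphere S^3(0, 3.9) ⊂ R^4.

|∂B_4(3.9)| ≈ 1170.91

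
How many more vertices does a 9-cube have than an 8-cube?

The 9-cube has 2^9 = 512 vertices. The 8-cube has 2^8 = 256 vertices. Difference: 512 - 256 = 256.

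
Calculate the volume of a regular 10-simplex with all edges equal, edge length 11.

V_10 = √(11) · 11^10 / (10! · 2^(10/2)) ≈ 740.816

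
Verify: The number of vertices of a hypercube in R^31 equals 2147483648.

True. The 31-cube has 2^31 = 2147483648 vertices.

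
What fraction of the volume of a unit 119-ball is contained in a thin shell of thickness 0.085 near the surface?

V(inner)/V(outer) = ((1-0.085)/1)^119 ≈ 2.565e-05, so the shell fraction is 0.999974.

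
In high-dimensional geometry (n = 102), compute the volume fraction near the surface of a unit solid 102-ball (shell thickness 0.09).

1 - (1-0.09)^102 ≈ 0.999934 ≈ 99.9934%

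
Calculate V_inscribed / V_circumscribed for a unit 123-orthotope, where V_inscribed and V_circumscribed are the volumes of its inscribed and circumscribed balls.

Volume scales as r^n, and r_in/r_out = 1/√123, giving (1/√123)^123 ≈ 2.95689e-129.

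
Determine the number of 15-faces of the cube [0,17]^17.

An n-cube has C(n,k)·2^(n-k) k-faces. Here C(17,15)·2^2 = 136·4 = 544.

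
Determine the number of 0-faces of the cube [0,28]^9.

Number of 0-faces = C(9,0) · 2^(9-0) = 1 · 512 = 512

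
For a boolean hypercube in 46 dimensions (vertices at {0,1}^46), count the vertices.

Number of vertices = 2^46 = 70368744177664.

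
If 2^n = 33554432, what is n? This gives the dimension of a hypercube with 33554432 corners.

The n-cube has 2^n vertices, and 33554432 = 2^25, so n = 25.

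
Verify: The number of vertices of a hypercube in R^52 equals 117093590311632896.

False. The 52-cube has 2^52 = 4503599627370496 vertices.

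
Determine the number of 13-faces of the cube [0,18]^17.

f_13(17-cube) = (17 choose 13) · 2^4 = 38080.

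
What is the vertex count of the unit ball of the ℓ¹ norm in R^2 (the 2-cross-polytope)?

Number of vertices = 2n = 4.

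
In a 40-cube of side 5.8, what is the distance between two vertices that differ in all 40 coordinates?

||(5.8,5.8,...,5.8)|| = √(40)·5.8 ≈ 36.6824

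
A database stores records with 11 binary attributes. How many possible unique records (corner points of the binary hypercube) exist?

An n-cube has 2^n vertices; for n = 11 that is 2^11 = 2048.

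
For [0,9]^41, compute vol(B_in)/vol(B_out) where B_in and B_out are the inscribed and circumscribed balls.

Volume scales as r^n, and r_in/r_out = 1/√41, giving (1/√41)^41 ≈ 8.66824e-34.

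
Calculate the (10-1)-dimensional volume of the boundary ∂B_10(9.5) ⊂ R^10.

S = n·V_n(r)/r = 10·V_10(9.5)/9.5 (volume-to-surface relation), giving 322687697779·π^5/6144 ≈ 1.60724e+10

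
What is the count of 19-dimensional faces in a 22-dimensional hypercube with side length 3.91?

Choose 19 of 22 axes to span the face (C(22,19) = 1540 ways), then fix each of the remaining 3 coordinates at one of its two extreme values (2^3 = 8 ways): 1540·8 = 12320.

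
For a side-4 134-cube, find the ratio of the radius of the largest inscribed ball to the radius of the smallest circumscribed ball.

r_in / r_out = (4/2) / (4√134/2) = 1/√134 ≈ 0.0863868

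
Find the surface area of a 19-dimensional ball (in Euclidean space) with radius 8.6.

S_19(8.6) = 2·π^(19/2)·(8.6)^18 / Γ(19/2) ≈ 5.86561e+16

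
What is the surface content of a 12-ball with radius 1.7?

S = n·V_n(r)/r = 12·V_12(1.7)/1.7 (volume-to-surface relation), giving 5491.44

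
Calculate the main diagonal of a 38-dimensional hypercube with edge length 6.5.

The space diagonal of an n-cube of side s is s√n. Here 6.5·√38 ≈ 40.0687.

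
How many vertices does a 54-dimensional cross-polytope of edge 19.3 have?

An n-cross-polytope has 2n vertices; here n = 54, giving 108.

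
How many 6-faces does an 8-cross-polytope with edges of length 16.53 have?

Number of 6-faces = 2^(6+1) · C(8,6+1) = 128 · 8 = 1024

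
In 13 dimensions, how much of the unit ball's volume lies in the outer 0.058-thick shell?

Shell fraction = 1 - (1-0.058)^13 ≈ 0.540102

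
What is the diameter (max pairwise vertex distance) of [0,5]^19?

d = √(5² + 5² + ... + 5²) [19 terms] = √(19·5²) = 5√19 ≈ 21.7945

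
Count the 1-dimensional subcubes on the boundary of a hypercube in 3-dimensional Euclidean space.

An n-cube has C(n,k)·2^(n-k) k-faces. Here C(3,1)·2^2 = 3·4 = 12.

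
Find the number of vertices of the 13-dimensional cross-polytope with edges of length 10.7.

The vertices are ±e_1, ..., ±e_13, so there are 2·13 = 26.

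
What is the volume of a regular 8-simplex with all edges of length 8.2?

For a regular n-simplex with edge a, V = (a^n / n!)·√((n+1)/2^n). With a=8.2, n=8: V ≈ 95.0586.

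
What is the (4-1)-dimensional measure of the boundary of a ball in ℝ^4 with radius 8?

S_4(8) = 2·π^(4/2)·(8)^3 / Γ(4/2) = 1024·π^2 ≈ 10106.5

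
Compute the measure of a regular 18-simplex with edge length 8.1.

For a regular n-simplex with edge a, V = (a^n / n!)·√((n+1)/2^n). With a=8.1, n=18: V ≈ 0.0299569.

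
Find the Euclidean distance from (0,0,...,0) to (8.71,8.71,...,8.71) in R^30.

||(8.71,8.71,...,8.71)|| = √(30)·8.71 ≈ 47.7066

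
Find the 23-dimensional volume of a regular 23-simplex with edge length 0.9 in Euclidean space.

V = (0.9^23 / 23!) · √((23+1) / 2^23) ≈ 5.79888e-27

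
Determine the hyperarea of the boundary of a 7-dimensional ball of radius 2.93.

S = n·V_n(r)/r = 7·V_7(2.93)/2.93 (volume-to-surface relation), giving 20925.9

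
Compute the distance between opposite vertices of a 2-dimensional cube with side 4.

Diagonal = √2 · 4 ≈ 5.65685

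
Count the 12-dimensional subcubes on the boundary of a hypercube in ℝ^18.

Number of 12-faces = C(18,12) · 2^(18-12) = 18564 · 64 = 1188096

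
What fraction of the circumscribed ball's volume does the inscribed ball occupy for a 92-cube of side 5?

V_in/V_out = n^(-n/2) = 92^(-92/2) ≈ 4.63191e-91.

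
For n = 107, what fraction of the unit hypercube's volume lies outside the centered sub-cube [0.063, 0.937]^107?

Shell fraction = 1 - (1-0.126)^107 ≈ 0.9999994483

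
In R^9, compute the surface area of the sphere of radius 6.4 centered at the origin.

The surface area of an n-ball is 2π^(n/2) r^(n-1) / Γ(n/2). For n=9, r=6.4: 8.35603e+07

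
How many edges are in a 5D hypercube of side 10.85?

Number of 1-faces = C(5,1) · 2^(5-1) = 5 · 16 = 80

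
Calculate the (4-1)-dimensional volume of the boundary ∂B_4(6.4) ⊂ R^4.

S_4(6.4) = 2·π^(4/2)·(6.4)^3 / Γ(4/2) ≈ 5174.52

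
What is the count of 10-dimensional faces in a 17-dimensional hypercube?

Choose 10 of 17 axes to span the face (C(17,10) = 19448 ways), then fix each of the remaining 7 coordinates at one of its two extreme values (2^7 = 128 ways): 19448·128 = 2489344.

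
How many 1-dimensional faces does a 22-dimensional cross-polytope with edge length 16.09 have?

Number of 1-faces = 2^(1+1) · C(22,1+1) = 4 · 231 = 924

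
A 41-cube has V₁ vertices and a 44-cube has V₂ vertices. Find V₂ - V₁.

V₁ = 2^41 = 2199023255552. V₂ = 2^44 = 17592186044416. V₂ - V₁ = 15393162788864.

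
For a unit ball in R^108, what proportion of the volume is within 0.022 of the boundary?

1 - (1-0.022)^108 ≈ 0.909511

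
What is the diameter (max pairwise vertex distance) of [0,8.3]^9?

The space diagonal of an n-cube of side s is s√n. Here 8.3·√9 = 24.9.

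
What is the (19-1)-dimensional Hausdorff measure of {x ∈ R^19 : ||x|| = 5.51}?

S = n·V_n(r)/r = 19·V_19(5.51)/5.51 (volume-to-surface relation), giving 1.9412e+13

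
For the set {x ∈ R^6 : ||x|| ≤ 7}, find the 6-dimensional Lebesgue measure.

Volume = π^{6/2}·(7)^6/Γ(4) = 117649·π^3/6 ≈ 607976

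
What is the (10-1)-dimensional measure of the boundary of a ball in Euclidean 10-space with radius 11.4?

|∂B_10(11.4)| ≈ 8.293e+10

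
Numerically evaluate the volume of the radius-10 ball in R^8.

V = 12500000·π^4/3 ≈ 4.05871e+08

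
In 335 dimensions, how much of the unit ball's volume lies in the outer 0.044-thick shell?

Shell fraction = 1 - (1-0.044)^335 ≈ 0.999999716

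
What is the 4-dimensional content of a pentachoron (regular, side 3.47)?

Volume = 3.47^4 · √(5/2^4) / 4! ≈ 3.377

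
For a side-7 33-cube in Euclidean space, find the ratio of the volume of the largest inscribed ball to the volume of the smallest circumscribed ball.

The radii are 7/2 and 7√33/2, so the volume ratio is (1/√33)^33 = 33^{-33/2} ≈ 8.80076e-26.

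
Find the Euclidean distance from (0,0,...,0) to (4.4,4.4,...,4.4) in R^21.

Diagonal = √21 · 4.4 ≈ 20.1633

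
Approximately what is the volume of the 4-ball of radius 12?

V_4(12) = π^(4/2) · (12)^4 / Γ(4/2 + 1) = 10368·π^2 ≈ 102328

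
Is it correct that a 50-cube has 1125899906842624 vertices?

True. The 50-cube has 2^50 = 1125899906842624 vertices.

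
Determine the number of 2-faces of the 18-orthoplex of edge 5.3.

Number of 2-faces = 2^(2+1) · C(18,2+1) = 8 · 816 = 6528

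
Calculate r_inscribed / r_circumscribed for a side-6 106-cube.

r_in / r_out = (6/2) / (6√106/2) = 1/√106 ≈ 0.0971286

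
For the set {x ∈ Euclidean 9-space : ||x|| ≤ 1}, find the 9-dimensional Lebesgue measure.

Volume = π^{9/2}·(1)^9/Γ(11/2) = 32·π^4/945 ≈ 3.29851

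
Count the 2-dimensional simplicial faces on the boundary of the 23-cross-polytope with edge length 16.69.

f_2(23-orthoplex) = 2^3 · (23 choose 3) = 14168.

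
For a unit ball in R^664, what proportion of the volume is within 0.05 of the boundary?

Shell fraction = 1 - (1-0.05)^664 ≈ 1 - 1.616e-15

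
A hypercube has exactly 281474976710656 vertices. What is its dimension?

n = log_2(281474976710656) = 48.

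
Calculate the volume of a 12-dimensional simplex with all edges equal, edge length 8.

V_12 = √(13) · 8^12 / (12! · 2^(12/2)) ≈ 8.08229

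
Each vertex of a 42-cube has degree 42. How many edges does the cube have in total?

Each of the 2^42 = 4398046511104 vertices has degree 42; total edges = 42·2^42/2 = 92358976733184.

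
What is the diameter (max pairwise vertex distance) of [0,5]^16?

Diagonal = √16 · 5 = 20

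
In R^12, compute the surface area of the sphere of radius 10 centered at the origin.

S = n·V_n(r)/r = 12·V_12(10)/10 (volume-to-surface relation), giving 5000000000·π^6/3 ≈ 1.60232e+12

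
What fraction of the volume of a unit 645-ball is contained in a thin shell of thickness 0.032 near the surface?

1 - (1-0.032)^645 ≈ 0.9999999992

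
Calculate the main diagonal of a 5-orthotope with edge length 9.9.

Diagonal = √5 · 9.9 ≈ 22.1371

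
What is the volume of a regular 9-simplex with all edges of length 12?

V_9 = √(10) · 12^9 / (9! · 2^(9/2)) ≈ 1987.16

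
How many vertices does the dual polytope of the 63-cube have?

The vertices are ±e_1, ..., ±e_63, so there are 2·63 = 126.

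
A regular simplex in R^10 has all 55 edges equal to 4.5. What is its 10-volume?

For a regular n-simplex with edge a, V = (a^n / n!)·√((n+1)/2^n). With a=4.5, n=10: V ≈ 0.0972542.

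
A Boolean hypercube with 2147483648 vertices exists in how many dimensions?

n = log_2(2147483648) = 31.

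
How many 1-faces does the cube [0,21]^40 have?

An n-cube has n·2^(n-1) edges. With n = 40: 40·549755813888 = 21990232555520.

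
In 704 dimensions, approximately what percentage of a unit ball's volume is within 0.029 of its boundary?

1 - (1-0.029)^704 ≈ 0.999999999 ≈ (100 - 1.01e-07)%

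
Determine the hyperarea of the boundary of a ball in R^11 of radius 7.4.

The surface area of an n-ball is 2π^(n/2) r^(n-1) / Γ(n/2). For n=11, r=7.4: 1.0205e+10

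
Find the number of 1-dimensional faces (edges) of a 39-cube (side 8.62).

The 39-cube has n·2^(n-1) = 39·2^38 = 39·274877906944 = 10720238370816 edges.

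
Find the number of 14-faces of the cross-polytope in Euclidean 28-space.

f_14(28-orthoplex) = 2^15 · (28 choose 15) = 1226904698880.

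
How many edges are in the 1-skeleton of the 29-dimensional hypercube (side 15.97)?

Each of the 2^29 = 536870912 vertices has degree 29; total edges = 29·2^29/2 = 7784628224.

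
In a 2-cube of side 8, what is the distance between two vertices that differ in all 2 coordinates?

Diagonal = √2 · 8 ≈ 11.3137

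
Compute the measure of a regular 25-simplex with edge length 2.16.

For a regular n-simplex with edge a, V = (a^n / n!)·√((n+1)/2^n). With a=2.16, n=25: V ≈ 1.3041e-20.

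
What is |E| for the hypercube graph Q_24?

The 24-cube has n·2^(n-1) = 24·2^23 = 24·8388608 = 201326592 edges.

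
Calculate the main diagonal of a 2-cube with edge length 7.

d = √(7² + 7² + ... + 7²) [2 terms] = √(2·7²) = 7√2 ≈ 9.89949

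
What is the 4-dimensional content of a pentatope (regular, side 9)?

Volume = 9^4 · √(5/2^4) / 4! ≈ 152.821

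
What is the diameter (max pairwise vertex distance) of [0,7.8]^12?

d = √(7.8² + 7.8² + ... + 7.8²) [12 terms] = √(12·7.8²) = 7.8√12 ≈ 27.02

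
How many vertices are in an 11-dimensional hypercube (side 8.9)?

Number of 0-faces = C(11,0) · 2^(11-0) = 1 · 2048 = 2048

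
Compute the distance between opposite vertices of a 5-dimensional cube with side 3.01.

The space diagonal of an n-cube of side s is s√n. Here 3.01·√5 ≈ 6.73056.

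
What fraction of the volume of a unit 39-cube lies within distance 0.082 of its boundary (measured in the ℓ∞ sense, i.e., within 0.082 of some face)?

The inner cube has side 1-2·0.082 = 0.836 and volume (0.836)^39 ≈ 0.0009248, so the shell holds 0.999075 of the volume.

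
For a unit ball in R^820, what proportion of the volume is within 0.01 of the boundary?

1 - (1-0.01)^820 ≈ 0.999736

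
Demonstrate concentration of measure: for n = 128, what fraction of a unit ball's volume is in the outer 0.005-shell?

1 - (1-0.005)^128 ≈ 0.473553 ≈ 47.36%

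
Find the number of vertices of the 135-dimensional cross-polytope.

An n-cross-polytope has 2n vertices; here n = 135, giving 270.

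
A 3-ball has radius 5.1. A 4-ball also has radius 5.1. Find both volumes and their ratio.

V_3(5.1) ≈ 555.647. V_4(5.1) ≈ 3338.49. Ratio V_3/V_4 ≈ 0.1664.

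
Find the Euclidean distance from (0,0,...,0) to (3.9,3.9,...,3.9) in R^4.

||(3.9,3.9,...,3.9)|| = √(4)·3.9 = 7.8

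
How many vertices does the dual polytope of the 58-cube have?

The vertices are ±e_1, ..., ±e_58, so there are 2·58 = 116.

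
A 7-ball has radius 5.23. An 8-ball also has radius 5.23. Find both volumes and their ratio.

V_7(5.23) ≈ 505699. V_8(5.23) ≈ 2.27197e+06. Ratio V_7/V_8 ≈ 0.2226.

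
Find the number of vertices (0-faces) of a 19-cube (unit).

An n-cube has C(n,k)·2^(n-k) k-faces. Here C(19,0)·2^19 = 1·524288 = 524288.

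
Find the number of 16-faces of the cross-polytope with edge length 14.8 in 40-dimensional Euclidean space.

Each 16-face is the convex hull of 17 vertices, one chosen as ±e_i from each of 17 distinct axes: 2^17·C(40,17) = 11630330354073600.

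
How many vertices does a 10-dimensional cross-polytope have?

Number of vertices = 2n = 20.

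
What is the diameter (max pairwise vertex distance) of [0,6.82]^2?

||(6.82,6.82,...,6.82)|| = √(2)·6.82 ≈ 9.64494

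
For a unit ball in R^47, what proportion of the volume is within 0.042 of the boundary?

Shell fraction = 1 - (1-0.042)^47 ≈ 0.8669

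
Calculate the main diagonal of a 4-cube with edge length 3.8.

Diagonal = √4 · 3.8 = 7.6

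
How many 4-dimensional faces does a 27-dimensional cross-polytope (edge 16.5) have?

Number of 4-faces = 2^(4+1) · C(27,4+1) = 32 · 80730 = 2583360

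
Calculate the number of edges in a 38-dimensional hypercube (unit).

The 38-cube has n·2^(n-1) = 38·2^37 = 38·137438953472 = 5222680231936 edges.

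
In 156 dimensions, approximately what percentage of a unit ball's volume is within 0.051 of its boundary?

1 - (1-0.051)^156 ≈ 0.999716 ≈ 99.9716%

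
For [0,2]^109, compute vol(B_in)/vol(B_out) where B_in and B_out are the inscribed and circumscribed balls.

Volume scales as r^n, and r_in/r_out = 1/√109, giving (1/√109)^109 ≈ 9.12548e-112.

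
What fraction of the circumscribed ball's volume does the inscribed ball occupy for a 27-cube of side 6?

V_in / V_out = (r_in/r_out)^27 = (1/√27)^27 = 27^(-27/2) ≈ 4.74886e-20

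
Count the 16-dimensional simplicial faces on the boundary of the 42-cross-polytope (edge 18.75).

Each 16-face is the convex hull of 17 vertices, one chosen as ±e_i from each of 17 distinct axes: 2^17·C(42,17) = 33379048116191232.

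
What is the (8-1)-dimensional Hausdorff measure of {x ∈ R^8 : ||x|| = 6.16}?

|∂B_8(6.16)| ≈ 1.09281e+07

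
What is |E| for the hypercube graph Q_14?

An n-cube has n·2^(n-1) edges. With n = 14: 14·8192 = 114688.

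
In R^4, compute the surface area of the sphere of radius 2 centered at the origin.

S = n·V_n(r)/r = 4·V_4(2)/2 (volume-to-surface relation), giving 16·π^2 ≈ 157.914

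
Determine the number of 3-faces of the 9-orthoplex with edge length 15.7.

Each 3-face is the convex hull of 4 vertices, one chosen as ±e_i from each of 4 distinct axes: 2^4·C(9,4) = 2016.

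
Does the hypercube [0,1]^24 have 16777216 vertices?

True. The 24-cube has 2^24 = 16777216 vertices.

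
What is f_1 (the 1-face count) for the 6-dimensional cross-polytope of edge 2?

Number of 1-faces = 2^(1+1) · C(6,1+1) = 4 · 15 = 60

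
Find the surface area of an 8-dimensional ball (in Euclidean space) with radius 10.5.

S_8(10.5) = 2·π^(8/2)·(10.5)^7 / Γ(8/2) = 600362847·π^4/128 ≈ 4.56881e+08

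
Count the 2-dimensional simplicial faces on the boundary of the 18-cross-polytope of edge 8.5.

f_2(18-orthoplex) = 2^3 · (18 choose 3) = 6528.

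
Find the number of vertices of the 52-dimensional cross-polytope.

Number of vertices = 2n = 104.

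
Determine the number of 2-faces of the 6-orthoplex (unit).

Each 2-face is the convex hull of 3 vertices, one chosen as ±e_i from each of 3 distinct axes: 2^3·C(6,3) = 160.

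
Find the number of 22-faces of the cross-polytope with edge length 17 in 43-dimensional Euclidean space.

Number of 22-faces = 2^(22+1) · C(43,22+1) = 8388608 · 960566918220 = 8057819334715637760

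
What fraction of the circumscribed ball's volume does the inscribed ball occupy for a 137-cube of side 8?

V_in / V_out = (r_in/r_out)^137 = (1/√137)^137 = 137^(-137/2) ≈ 4.31163e-147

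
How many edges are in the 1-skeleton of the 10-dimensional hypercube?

Each of the 2^10 = 1024 vertices has degree 10; total edges = 10·2^10/2 = 5120.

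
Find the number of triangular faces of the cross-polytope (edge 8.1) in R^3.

Number of 2-faces = 2^(2+1) · C(3,2+1) = 8 · 1 = 8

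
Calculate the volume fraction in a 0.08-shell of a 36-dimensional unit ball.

V(inner)/V(outer) = ((1-0.08)/1)^36 ≈ 0.0497, so the shell fraction is 0.950299.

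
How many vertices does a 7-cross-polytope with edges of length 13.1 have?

An n-cross-polytope has 2^(k+1)·C(n,k+1) k-faces. Here 2^1·C(7,1) = 2·7 = 14.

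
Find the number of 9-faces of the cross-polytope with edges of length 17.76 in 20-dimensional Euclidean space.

An n-cross-polytope has 2^(k+1)·C(n,k+1) k-faces. Here 2^10·C(20,10) = 1024·184756 = 189190144.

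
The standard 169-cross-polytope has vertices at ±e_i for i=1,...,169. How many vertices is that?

The 169-dimensional cross-polytope has 2n = 2·169 = 338 vertices.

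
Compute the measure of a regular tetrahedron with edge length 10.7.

Volume = (√2/12) · 10.7³ = 144.373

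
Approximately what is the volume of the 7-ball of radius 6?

V = 1492992·π^3/35 ≈ 1.32263e+06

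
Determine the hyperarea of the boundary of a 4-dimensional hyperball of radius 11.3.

S = n·V_n(r)/r = 4·V_4(11.3)/11.3 (volume-to-surface relation), giving 28481.6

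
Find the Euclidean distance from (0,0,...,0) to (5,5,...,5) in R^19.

Diagonal = √19 · 5 ≈ 21.7945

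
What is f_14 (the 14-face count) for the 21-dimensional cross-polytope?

f_14(21-orthoplex) = 2^15 · (21 choose 15) = 1778122752.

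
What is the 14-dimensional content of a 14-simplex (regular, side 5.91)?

For a regular n-simplex with edge a, V = (a^n / n!)·√((n+1)/2^n). With a=5.91, n=14: V ≈ 0.0220116.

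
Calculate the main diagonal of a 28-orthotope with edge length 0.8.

||(0.8,0.8,...,0.8)|| = √(28)·0.8 ≈ 4.2332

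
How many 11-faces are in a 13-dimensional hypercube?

An n-cube has C(n,k)·2^(n-k) k-faces. Here C(13,11)·2^2 = 78·4 = 312.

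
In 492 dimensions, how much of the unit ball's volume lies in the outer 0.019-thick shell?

Shell fraction = 1 - (1-0.019)^492 ≈ 0.99992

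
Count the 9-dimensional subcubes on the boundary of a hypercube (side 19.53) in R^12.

f_9(12-cube) = (12 choose 9) · 2^3 = 1760.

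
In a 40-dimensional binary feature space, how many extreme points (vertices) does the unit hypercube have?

Each vertex is a binary string of length 40, so there are 2^40 = 1099511627776.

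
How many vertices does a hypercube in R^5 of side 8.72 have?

Each vertex is a binary string of length 5, so there are 2^5 = 32.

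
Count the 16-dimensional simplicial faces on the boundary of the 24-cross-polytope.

Number of 16-faces = 2^(16+1) · C(24,16+1) = 131072 · 346104 = 45364543488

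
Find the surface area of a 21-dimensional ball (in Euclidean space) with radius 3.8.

S_21(3.8) = 2·π^(21/2)·(3.8)^20 / Γ(21/2) ≈ 1.15462e+11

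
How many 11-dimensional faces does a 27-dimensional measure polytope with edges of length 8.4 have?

Choose 11 of 27 axes to span the face (C(27,11) = 13037895 ways), then fix each of the remaining 16 coordinates at one of its two extreme values (2^16 = 65536 ways): 13037895·65536 = 854451486720.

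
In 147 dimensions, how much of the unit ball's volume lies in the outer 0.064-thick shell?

1 - (1-0.064)^147 ≈ 0.99994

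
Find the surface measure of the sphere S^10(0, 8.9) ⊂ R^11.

S_11(8.9) = 2·π^(11/2)·(8.9)^10 / Γ(11/2) ≈ 6.46246e+10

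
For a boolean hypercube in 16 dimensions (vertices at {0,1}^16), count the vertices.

Number of vertices = 2^16 = 65536.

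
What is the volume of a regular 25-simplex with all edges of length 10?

V = (10^25 / 25!) · √((25+1) / 2^25) ≈ 0.0005675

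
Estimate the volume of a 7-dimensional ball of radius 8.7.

Volume = π^{7/2}·(8.7)^7/Γ(9/2) ≈ 1.78244e+07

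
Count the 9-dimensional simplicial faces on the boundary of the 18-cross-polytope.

Each 9-face is the convex hull of 10 vertices, one chosen as ±e_i from each of 10 distinct axes: 2^10·C(18,10) = 44808192.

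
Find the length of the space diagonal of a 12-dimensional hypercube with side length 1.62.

Diagonal = √12 · 1.62 ≈ 5.61184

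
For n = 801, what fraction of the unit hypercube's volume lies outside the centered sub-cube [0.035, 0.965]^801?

The inner cube has side 1-2·0.035 = 0.93 and volume (0.93)^801 ≈ 5.686e-26, so the shell holds 1 - 5.686e-26 of the volume.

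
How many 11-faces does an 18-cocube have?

Each 11-face is the convex hull of 12 vertices, one chosen as ±e_i from each of 12 distinct axes: 2^12·C(18,12) = 76038144.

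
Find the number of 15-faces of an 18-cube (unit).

Choose 15 of 18 axes to span the face (C(18,15) = 816 ways), then fix each of the remaining 3 coordinates at one of its two extreme values (2^3 = 8 ways): 816·8 = 6528.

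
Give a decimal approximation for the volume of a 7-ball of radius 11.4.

The n-ball volume is π^(n/2)·r^n/Γ(n/2+1). With n=7, r=11.4: V ≈ 1.18226e+08.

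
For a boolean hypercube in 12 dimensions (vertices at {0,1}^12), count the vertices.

Number of vertices = 2^12 = 4096.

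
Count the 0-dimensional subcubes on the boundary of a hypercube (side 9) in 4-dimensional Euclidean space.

Number of 0-faces = C(4,0) · 2^(4-0) = 1 · 16 = 16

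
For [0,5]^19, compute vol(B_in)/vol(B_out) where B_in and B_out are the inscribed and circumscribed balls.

V_in/V_out = n^(-n/2) = 19^(-19/2) ≈ 7.10953e-13.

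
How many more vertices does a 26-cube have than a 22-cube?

The 26-cube has 2^26 = 67108864 vertices. The 22-cube has 2^22 = 4194304 vertices. Difference: 67108864 - 4194304 = 62914560.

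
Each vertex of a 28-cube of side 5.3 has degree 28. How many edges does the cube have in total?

The 28-cube has n·2^(n-1) = 28·2^27 = 28·134217728 = 3758096384 edges.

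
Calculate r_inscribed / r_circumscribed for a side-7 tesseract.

r_in / r_out = (7/2) / (7√4/2) = 1/√4 ≈ 0.5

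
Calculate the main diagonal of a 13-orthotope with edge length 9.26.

d = √(9.26² + 9.26² + ... + 9.26²) [13 terms] = √(13·9.26²) = 9.26√13 ≈ 33.3874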